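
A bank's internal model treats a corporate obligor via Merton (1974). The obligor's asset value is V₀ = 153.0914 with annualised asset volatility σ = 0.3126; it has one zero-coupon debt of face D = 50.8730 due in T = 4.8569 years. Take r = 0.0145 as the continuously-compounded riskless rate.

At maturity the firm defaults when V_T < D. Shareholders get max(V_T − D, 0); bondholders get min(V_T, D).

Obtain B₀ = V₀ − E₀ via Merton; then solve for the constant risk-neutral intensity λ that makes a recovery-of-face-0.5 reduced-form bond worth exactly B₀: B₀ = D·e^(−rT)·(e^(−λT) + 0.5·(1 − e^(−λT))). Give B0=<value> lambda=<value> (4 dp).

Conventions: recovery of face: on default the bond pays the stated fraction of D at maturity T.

Equity is a call on the firm's assets struck at D = 50.8730:
d₁ = [ln(V₀/D) + (r + σ²/2)T] / (σ√T)
   = [ln(153.0914/50.8730) + (0.0145 + 0.5·0.3126²)·4.8569] / (0.3126·√4.8569)
   = [1.101703 + 0.307730] / 0.688920 = 2.045860
d₂ = d₁ − σ√T = 2.045860 − 0.688920 = 1.356940
N(d₁) = 0.979615,  N(d₂) = 0.912600,  e^(−rT) = 0.931998
E₀ = V₀·N(d₁) − D·e^(−rT)·N(d₂)
   = 153.0914·0.979615 − 50.8730·0.931998·0.912600 = 106.701052
B₀ = V₀ − E₀ = 153.0914 − 106.701052 = 46.390348
e^(−λT) = (B₀·e^(rT)/D − 0.5)/(1 − 0.5) = (46.3903·1.072964/50.8730 − 0.5)/0.5 = 0.95683874
λ = −ln(0.95683874)/4.8569 = 0.009084

B0=46.3903 lambda=0.0091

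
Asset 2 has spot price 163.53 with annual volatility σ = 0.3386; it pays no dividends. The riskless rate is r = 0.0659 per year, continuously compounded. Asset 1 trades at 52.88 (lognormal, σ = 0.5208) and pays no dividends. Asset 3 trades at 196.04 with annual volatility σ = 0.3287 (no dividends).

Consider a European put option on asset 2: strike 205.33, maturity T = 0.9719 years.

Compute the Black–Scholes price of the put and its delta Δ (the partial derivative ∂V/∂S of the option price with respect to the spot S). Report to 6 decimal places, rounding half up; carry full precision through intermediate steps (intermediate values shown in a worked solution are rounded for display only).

price = 40.878483
Δ = -0.626697

σ√T = 0.3386·√0.9719 = 0.333809
d₁ = (ln(S/K) + (r+σ²/2)T) / (σ√T) = (ln(163.53/205.33) + (0.0659+0.3386²/2)·0.9719) / 0.333809 = (-0.227622 + 0.119762) / 0.333809 = -0.323118
d₂ = d₁ − σ√T = -0.323118 − 0.333809 = -0.656927
e^{−rT} = 0.937960
N(−d₁) = 0.626697,  N(−d₂) = 0.744386
Put price V = K·e^{−rT}·N(−d₂) − S·N(−d₁) = 143.362253 − 102.483770 = 40.878483
Δ = −N(−d₁) = -0.626697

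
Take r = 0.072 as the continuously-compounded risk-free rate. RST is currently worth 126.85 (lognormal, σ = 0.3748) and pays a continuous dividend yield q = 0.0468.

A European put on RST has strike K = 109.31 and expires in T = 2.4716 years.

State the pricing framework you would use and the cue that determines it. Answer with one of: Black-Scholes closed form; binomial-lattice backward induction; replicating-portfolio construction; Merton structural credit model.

Key observation: with RST following a GBM at constant σ and r, the European put struck at 109.31 prices in closed form — nothing here needs a stepwise model or a balance sheet.

framework: Black-Scholes closed form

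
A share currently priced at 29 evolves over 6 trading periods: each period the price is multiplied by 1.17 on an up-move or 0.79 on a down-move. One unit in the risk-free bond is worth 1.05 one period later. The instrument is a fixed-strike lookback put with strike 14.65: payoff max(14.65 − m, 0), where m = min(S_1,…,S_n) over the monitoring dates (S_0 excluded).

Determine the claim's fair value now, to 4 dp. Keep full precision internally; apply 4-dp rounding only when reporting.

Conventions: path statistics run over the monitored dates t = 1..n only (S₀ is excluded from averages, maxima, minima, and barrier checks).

No-arbitrage gives p* = (R−d)/(u−d) = 0.6842: enumerate every path, weight its payoff by its p*-probability, and discount by R^6.
Enumerate all 2^6 = 64 price paths (U = up ×1.17, D = down ×0.79); each path with k up-moves has probability p*^k·(1−p*)^(6−k).
DDDDDD: m=7.0495, payoff=7.6005, prob=0.000992
UDDDDD: m=10.4405, payoff=4.2095, prob=0.002149
DUDDDD: m=10.4405, payoff=4.2095, prob=0.002149
UUDDDD: m=15.4624, payoff=0.0000, prob=0.004656
DDUDDD: m=10.4405, payoff=4.2095, prob=0.002149
UDUDDD: m=15.4624, payoff=0.0000, prob=0.004656
DUUDDD: m=15.4624, payoff=0.0000, prob=0.004656
UUUDDD: m=22.9001, payoff=0.0000, prob=0.010087
DDDUDD: m=10.4405, payoff=4.2095, prob=0.002149
UDDUDD: m=15.4624, payoff=0.0000, prob=0.004656
DUDUDD: m=15.4624, payoff=0.0000, prob=0.004656
UUDUDD: m=22.9001, payoff=0.0000, prob=0.010087
DDUUDD: m=15.4624, payoff=0.0000, prob=0.004656
UDUUDD: m=22.9001, payoff=0.0000, prob=0.010087
DUUUDD: m=22.9001, payoff=0.0000, prob=0.010087
UUUUDD: m=33.9153, payoff=0.0000, prob=0.021855
DDDDUD: m=10.4405, payoff=4.2095, prob=0.002149
UDDDUD: m=15.4624, payoff=0.0000, prob=0.004656
DUDDUD: m=15.4624, payoff=0.0000, prob=0.004656
UUDDUD: m=22.9001, payoff=0.0000, prob=0.010087
DDUDUD: m=15.4624, payoff=0.0000, prob=0.004656
UDUDUD: m=22.9001, payoff=0.0000, prob=0.010087
DUUDUD: m=22.9001, payoff=0.0000, prob=0.010087
UUUDUD: m=33.9153, payoff=0.0000, prob=0.021855
DDDUUD: m=14.2981, payoff=0.3519, prob=0.004656
UDDUUD: m=21.1757, payoff=0.0000, prob=0.010087
DUDUUD: m=21.1757, payoff=0.0000, prob=0.010087
UUDUUD: m=31.3615, payoff=0.0000, prob=0.021855
DDUUUD: m=18.0989, payoff=0.0000, prob=0.010087
UDUUUD: m=26.8047, payoff=0.0000, prob=0.021855
DUUUUD: m=22.9100, payoff=0.0000, prob=0.021855
UUUUUD: m=33.9300, payoff=0.0000, prob=0.047353
DDDDDU: m=8.9235, payoff=5.7265, prob=0.002149
UDDDDU: m=13.2158, payoff=1.4342, prob=0.004656
DUDDDU: m=13.2158, payoff=1.4342, prob=0.004656
UUDDDU: m=19.5727, payoff=0.0000, prob=0.010087
DDUDDU: m=13.2158, payoff=1.4342, prob=0.004656
UDUDDU: m=19.5727, payoff=0.0000, prob=0.010087
DUUDDU: m=19.5727, payoff=0.0000, prob=0.010087
UUUDDU: m=28.9874, payoff=0.0000, prob=0.021855
DDDUDU: m=13.2158, payoff=1.4342, prob=0.004656
UDDUDU: m=19.5727, payoff=0.0000, prob=0.010087
DUDUDU: m=19.5727, payoff=0.0000, prob=0.010087
UUDUDU: m=28.9874, payoff=0.0000, prob=0.021855
DDUUDU: m=18.0989, payoff=0.0000, prob=0.010087
UDUUDU: m=26.8047, payoff=0.0000, prob=0.021855
DUUUDU: m=22.9100, payoff=0.0000, prob=0.021855
UUUUDU: m=33.9300, payoff=0.0000, prob=0.047353
DDDDUU: m=11.2955, payoff=3.3545, prob=0.004656
UDDDUU: m=16.7288, payoff=0.0000, prob=0.010087
DUDDUU: m=16.7288, payoff=0.0000, prob=0.010087
UUDDUU: m=24.7756, payoff=0.0000, prob=0.021855
DDUDUU: m=16.7288, payoff=0.0000, prob=0.010087
UDUDUU: m=24.7756, payoff=0.0000, prob=0.021855
DUUDUU: m=22.9100, payoff=0.0000, prob=0.021855
UUUDUU: m=33.9300, payoff=0.0000, prob=0.047353
DDDUUU: m=14.2981, payoff=0.3519, prob=0.010087
UDDUUU: m=21.1757, payoff=0.0000, prob=0.021855
DUDUUU: m=21.1757, payoff=0.0000, prob=0.021855
UUDUUU: m=31.3615, payoff=0.0000, prob=0.047353
DDUUUU: m=18.0989, payoff=0.0000, prob=0.021855
UDUUUU: m=26.8047, payoff=0.0000, prob=0.047353
DUUUUU: m=22.9100, payoff=0.0000, prob=0.047353
UUUUUU: m=33.9300, payoff=0.0000, prob=0.102598
Price = Σ prob·payoff / R^6 = 0.112581 / 1.340096 = 0.0840

price = 0.0840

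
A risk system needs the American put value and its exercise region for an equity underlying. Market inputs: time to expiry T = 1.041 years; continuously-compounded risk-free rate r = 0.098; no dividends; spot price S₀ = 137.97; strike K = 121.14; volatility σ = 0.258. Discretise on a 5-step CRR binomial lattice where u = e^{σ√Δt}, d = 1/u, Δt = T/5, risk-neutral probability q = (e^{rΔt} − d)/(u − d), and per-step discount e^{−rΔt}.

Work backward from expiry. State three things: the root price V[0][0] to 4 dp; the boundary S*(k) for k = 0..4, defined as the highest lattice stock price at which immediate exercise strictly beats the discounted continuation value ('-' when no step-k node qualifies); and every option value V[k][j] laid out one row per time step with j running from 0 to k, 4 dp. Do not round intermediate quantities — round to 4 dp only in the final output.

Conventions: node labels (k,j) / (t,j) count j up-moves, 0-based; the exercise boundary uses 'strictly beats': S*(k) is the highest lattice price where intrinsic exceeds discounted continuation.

price = 3.5822
boundary = - - - 96.9183 109.0265
tree:
3.5822
7.0284 0.9842
13.3592 2.2724 0.0000
24.2217 5.2466 0.0000 0.0000
34.9852 12.1135 0.0000 0.0000 0.0000
44.5533 24.2217 0.0000 0.0000 0.0000 0.0000

Δt=0.20820  u=1.12493  d=0.88894  q=0.55795  discount=0.97980
step 5 (expiry): payoffs max(K−S,0) = 44.5533 24.2217 0.0000 0.0000 0.0000 0.0000
step 4: (k=4,j=0): S=86.1548, K−S=34.9852, hold=32.5386 ⇒ V=34.9852 exercise | (k=4,j=1): S=109.0265, K−S=12.1135, hold=10.4909 ⇒ V=12.1135 exercise | (k=4,j=2): S=137.9700, K−S=0.0000, hold=0.0000 ⇒ V=0.0000 continue | (k=4,j=3): S=174.5972, K−S=0.0000, hold=0.0000 ⇒ V=0.0000 continue | (k=4,j=4): S=220.9479, K−S=0.0000, hold=0.0000 ⇒ V=0.0000 continue  boundary S*=109.0265
step 3: (k=3,j=0): S=96.9183, K−S=24.2217, hold=21.7751 ⇒ V=24.2217 exercise | (k=3,j=1): S=122.6474, K−S=0.0000, hold=5.2466 ⇒ V=5.2466 continue | (k=3,j=2): S=155.2069, K−S=0.0000, hold=0.0000 ⇒ V=0.0000 continue | (k=3,j=3): S=196.4100, K−S=0.0000, hold=0.0000 ⇒ V=0.0000 continue  boundary S*=96.9183
step 2: (k=2,j=0): S=109.0265, K−S=12.1135, hold=13.3592 ⇒ V=13.3592 continue | (k=2,j=1): S=137.9700, K−S=0.0000, hold=2.2724 ⇒ V=2.2724 continue | (k=2,j=2): S=174.5972, K−S=0.0000, hold=0.0000 ⇒ V=0.0000 continue  boundary S*=-
step 1: (k=1,j=0): S=122.6474, K−S=0.0000, hold=7.0284 ⇒ V=7.0284 continue | (k=1,j=1): S=155.2069, K−S=0.0000, hold=0.9842 ⇒ V=0.9842 continue  boundary S*=-
step 0: (k=0,j=0): S=137.9700, K−S=0.0000, hold=3.5822 ⇒ V=3.5822 continue  boundary S*=-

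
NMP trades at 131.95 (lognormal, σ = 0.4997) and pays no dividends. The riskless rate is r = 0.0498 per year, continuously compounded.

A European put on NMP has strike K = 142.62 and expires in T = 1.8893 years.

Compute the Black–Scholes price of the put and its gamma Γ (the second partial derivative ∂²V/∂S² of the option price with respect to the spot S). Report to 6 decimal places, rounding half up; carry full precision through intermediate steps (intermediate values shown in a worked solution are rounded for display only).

σ√T = 0.4997·√1.8893 = 0.686847
d₁ = (ln(S/K) + (r+σ²/2)T) / (σ√T) = (ln(131.95/142.62) + (0.0498+0.4997²/2)·1.8893) / 0.686847 = (-0.077761 + 0.329966) / 0.686847 = 0.367194
d₂ = d₁ − σ√T = 0.367194 − 0.686847 = -0.319653
e^{−rT} = 0.910203
N(−d₁) = 0.356737,  N(−d₂) = 0.625384
Put price V = K·e^{−rT}·N(−d₂) − S·N(−d₁) = 81.183157 − 47.071492 = 34.111664
φ(d₁) = (1/√(2π))·e^{−d₁²/2} = 0.372934
Γ = φ(d₁) / (S·σ·√T) = 0.004115

price = 34.111664
Γ = 0.004115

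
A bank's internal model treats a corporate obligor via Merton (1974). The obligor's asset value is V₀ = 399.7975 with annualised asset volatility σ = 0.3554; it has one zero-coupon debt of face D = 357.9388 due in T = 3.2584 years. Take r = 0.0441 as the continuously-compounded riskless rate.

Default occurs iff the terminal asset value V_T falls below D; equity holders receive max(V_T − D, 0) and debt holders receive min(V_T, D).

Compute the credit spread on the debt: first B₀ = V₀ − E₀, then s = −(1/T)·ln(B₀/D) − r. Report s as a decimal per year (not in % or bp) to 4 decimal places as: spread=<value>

Work the structural quantities from V₀ = 399.7975 against face 357.9388:
d₁ = [ln(V₀/D) + (r + σ²/2)T] / (σ√T)
   = [ln(399.7975/357.9388) + (0.0441 + 0.5·0.3554²)·3.2584] / (0.3554·√3.2584)
   = [0.110596 + 0.349478] / 0.641534 = 0.717148
d₂ = d₁ − σ√T = 0.717148 − 0.641534 = 0.075614
N(d₁) = 0.763358,  N(d₂) = 0.530137,  e^(−rT) = 0.866152
E₀ = V₀·N(d₁) − D·e^(−rT)·N(d₂)
   = 399.7975·0.763358 − 357.9388·0.866152·0.530137 = 140.830918
B₀ = V₀ − E₀ = 399.7975 − 140.830918 = 258.966582
spread = −(1/T)·ln(B₀/D) − r = −(1/3.2584)·ln(258.966582/357.9388) − 0.0441 = 0.05523188

spread=0.0552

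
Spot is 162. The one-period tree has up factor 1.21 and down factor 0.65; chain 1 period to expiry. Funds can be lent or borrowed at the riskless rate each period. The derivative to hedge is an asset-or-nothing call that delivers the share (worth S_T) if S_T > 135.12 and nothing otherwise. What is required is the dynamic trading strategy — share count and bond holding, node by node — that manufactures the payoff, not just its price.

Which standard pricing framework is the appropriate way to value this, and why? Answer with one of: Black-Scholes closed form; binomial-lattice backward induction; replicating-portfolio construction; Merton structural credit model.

Key observation: a price alone would not answer the question — the per-node share/bond construction on the spot-162, 1.21/0.65 tree is required, and only the replicating-portfolio method yields it.

framework: replicating-portfolio construction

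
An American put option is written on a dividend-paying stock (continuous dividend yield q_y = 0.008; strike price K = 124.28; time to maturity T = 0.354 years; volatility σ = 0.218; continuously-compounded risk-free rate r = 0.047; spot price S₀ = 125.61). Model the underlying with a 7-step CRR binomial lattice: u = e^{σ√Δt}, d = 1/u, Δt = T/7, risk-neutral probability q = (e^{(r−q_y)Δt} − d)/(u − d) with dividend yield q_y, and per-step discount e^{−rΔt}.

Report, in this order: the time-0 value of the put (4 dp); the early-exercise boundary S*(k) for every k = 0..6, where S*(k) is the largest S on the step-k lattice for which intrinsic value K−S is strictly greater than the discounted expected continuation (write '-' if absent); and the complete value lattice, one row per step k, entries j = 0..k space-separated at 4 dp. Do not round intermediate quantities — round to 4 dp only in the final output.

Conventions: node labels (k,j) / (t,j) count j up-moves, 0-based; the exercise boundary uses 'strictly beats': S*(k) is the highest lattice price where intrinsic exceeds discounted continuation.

Δt=0.05057, u=1.05025, d=0.95216, q=0.50787, disc=e^(-rΔt)=0.99763
k=7 terminal: V=max(K-S,0) → 35.1573 25.9763 15.8495 4.6794 0.0000 0.0000 0.0000 0.0000
k=6: j=0 S=93.6007 intr=30.6793 cont=30.4221 V=30.6793[EX]; j=1 S=103.2430 intr=21.0370 cont=20.7837 V=21.0370[EX]; j=2 S=113.8787 intr=10.4013 cont=10.1523 V=10.4013[EX]; j=3 S=125.6100 intr=0.0000 cont=2.2974 V=2.2974[hold]; j=4 S=138.5498 intr=0.0000 cont=0.0000 V=0.0000[hold]; j=5 S=152.8226 intr=0.0000 cont=0.0000 V=0.0000[hold]; j=6 S=168.5658 intr=0.0000 cont=0.0000 V=0.0000[hold]  S*(6)=113.8787
k=5: j=0 S=98.3037 intr=25.9763 cont=25.7210 V=25.9763[EX]; j=1 S=108.4305 intr=15.8495 cont=15.5983 V=15.8495[EX]; j=2 S=119.6006 intr=4.6794 cont=6.2706 V=6.2706[hold]; j=3 S=131.9213 intr=0.0000 cont=1.1279 V=1.1279[hold]; j=4 S=145.5113 intr=0.0000 cont=0.0000 V=0.0000[hold]; j=5 S=160.5013 intr=0.0000 cont=0.0000 V=0.0000[hold]  S*(5)=108.4305
k=4: j=0 S=103.2430 intr=21.0370 cont=20.7837 V=21.0370[EX]; j=1 S=113.8787 intr=10.4013 cont=10.9585 V=10.9585[hold]; j=2 S=125.6100 intr=0.0000 cont=3.6501 V=3.6501[hold]; j=3 S=138.5498 intr=0.0000 cont=0.5538 V=0.5538[hold]; j=4 S=152.8226 intr=0.0000 cont=0.0000 V=0.0000[hold]  S*(4)=103.2430
k=3: j=0 S=108.4305 intr=15.8495 cont=15.8806 V=15.8806[hold]; j=1 S=119.6006 intr=4.6794 cont=7.2296 V=7.2296[hold]; j=2 S=131.9213 intr=0.0000 cont=2.0726 V=2.0726[hold]; j=3 S=145.5113 intr=0.0000 cont=0.2719 V=0.2719[hold]  S*(3)=-
k=2: j=0 S=113.8787 intr=10.4013 cont=11.4597 V=11.4597[hold]; j=1 S=125.6100 intr=0.0000 cont=4.5995 V=4.5995[hold]; j=2 S=138.5498 intr=0.0000 cont=1.1553 V=1.1553[hold]  S*(2)=-
k=1: j=0 S=119.6006 intr=4.6794 cont=7.9567 V=7.9567[hold]; j=1 S=131.9213 intr=0.0000 cont=2.8435 V=2.8435[hold]  S*(1)=-
k=0: j=0 S=125.6100 intr=0.0000 cont=5.3471 V=5.3471[hold]  S*(0)=-

price = 5.3471
boundary = - - - - 103.2430 108.4305 113.8787
tree:
5.3471
7.9567 2.8435
11.4597 4.5995 1.1553
15.8806 7.2296 2.0726 0.2719
21.0370 10.9585 3.6501 0.5538 0.0000
25.9763 15.8495 6.2706 1.1279 0.0000 0.0000
30.6793 21.0370 10.4013 2.2974 0.0000 0.0000 0.0000
35.1573 25.9763 15.8495 4.6794 0.0000 0.0000 0.0000 0.0000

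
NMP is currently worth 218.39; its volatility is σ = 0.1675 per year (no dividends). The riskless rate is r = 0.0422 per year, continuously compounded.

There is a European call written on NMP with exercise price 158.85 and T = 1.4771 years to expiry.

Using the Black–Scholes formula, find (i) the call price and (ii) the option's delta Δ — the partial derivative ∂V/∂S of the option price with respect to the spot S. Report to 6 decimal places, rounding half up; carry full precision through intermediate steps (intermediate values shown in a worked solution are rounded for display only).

σ√T = 0.1675·√1.4771 = 0.203573
d₁ = (ln(S/K) + (r+σ²/2)T) / (σ√T) = (ln(218.39/158.85) + (0.0422+0.1675²/2)·1.4771) / 0.203573 = (0.318322 + 0.083055) / 0.203573 = 1.971661
d₂ = d₁ − σ√T = 1.971661 − 0.203573 = 1.768089
e^{−rT} = 0.939569
N(d₁) = 0.975676,  N(d₂) = 0.961477
Call price V = S·N(d₁) − K·e^{−rT}·N(d₂) = 213.077853 − 143.501009 = 69.576844
Δ = N(d₁) = 0.975676

price = 69.576844
Δ = 0.975676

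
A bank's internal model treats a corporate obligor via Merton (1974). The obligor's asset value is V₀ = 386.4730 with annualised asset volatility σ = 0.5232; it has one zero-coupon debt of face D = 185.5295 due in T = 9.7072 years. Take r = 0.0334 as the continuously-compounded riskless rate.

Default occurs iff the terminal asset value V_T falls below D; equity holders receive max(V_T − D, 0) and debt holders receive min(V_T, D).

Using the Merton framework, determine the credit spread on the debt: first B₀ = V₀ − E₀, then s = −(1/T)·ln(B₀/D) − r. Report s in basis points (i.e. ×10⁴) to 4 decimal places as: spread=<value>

With assets at 386.4730 and a single debt payment of 185.5295 at 9.7072 years:
d₁ = [ln(V₀/D) + (r + σ²/2)T] / (σ√T)
   = [ln(386.4730/185.5295) + (0.0334 + 0.5·0.5232²)·9.7072] / (0.5232·√9.7072)
   = [0.733848 + 1.652836] / 1.630102 = 1.464132
d₂ = d₁ − σ√T = 1.464132 − 1.630102 = -0.165970
N(d₁) = 0.928421,  N(d₂) = 0.434090,  e^(−rT) = 0.723091
E₀ = V₀·N(d₁) − D·e^(−rT)·N(d₂)
   = 386.4730·0.928421 − 185.5295·0.723091·0.434090 = 300.574420
B₀ = V₀ − E₀ = 386.4730 − 300.574420 = 85.898580
spread = −(1/T)·ln(B₀/D) − r = −(1/9.7072)·ln(85.898580/185.5295) − 0.0334 = 0.04592737
in basis points: 0.04592737 × 10⁴ = 459.2737 bp

spread=459.2737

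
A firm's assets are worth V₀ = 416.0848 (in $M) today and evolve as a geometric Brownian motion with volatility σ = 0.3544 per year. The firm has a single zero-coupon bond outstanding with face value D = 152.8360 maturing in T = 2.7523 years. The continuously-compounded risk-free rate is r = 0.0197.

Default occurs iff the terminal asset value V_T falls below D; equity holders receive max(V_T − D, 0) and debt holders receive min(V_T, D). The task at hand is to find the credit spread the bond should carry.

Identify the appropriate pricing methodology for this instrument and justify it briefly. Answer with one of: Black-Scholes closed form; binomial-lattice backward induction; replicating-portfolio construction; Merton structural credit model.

framework: Merton structural credit model

Key observation: a levered firm with one bullet debt due at 2.7523 years is the canonical structural-credit setup: equity is a call on the firm's assets struck at the face value.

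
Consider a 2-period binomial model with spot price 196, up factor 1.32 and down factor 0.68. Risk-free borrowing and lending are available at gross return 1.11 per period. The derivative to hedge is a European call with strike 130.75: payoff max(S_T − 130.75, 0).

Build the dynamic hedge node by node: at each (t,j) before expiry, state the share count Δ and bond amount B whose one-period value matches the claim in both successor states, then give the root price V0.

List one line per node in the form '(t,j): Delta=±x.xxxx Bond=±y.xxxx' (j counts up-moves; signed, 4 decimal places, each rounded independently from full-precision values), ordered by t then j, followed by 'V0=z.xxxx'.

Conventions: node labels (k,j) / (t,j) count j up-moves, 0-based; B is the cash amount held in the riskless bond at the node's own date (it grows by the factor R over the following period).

Under the risk-neutral measure, an up-move has probability p* = (R−d)/(u−d) = 0.6719 and values discount at R = 1.11.
Payoffs at expiry: V(2,0)=0.0000, V(2,1)=45.1796, V(2,2)=210.7604
(1,0): S=133.2800. Δ = (V_up−V_dn)/(S_up−S_dn) = (45.1796−0.0000)/(175.9296−90.6304) = 0.5297. V = [p*·45.1796 + (1−p*)·0.0000]/1.11 = 27.3469. B = V − Δ·S = -43.2462.
(1,1): S=258.7200. Δ = (V_up−V_dn)/(S_up−S_dn) = (210.7604−45.1796)/(341.5104−175.9296) = 1.0000. V = [p*·210.7604 + (1−p*)·45.1796]/1.11 = 140.9272. B = V − Δ·S = -117.7928.
(0,0): S=196.0000. Δ = (V_up−V_dn)/(S_up−S_dn) = (140.9272−27.3469)/(258.7200−133.2800) = 0.9055. V = [p*·140.9272 + (1−p*)·27.3469]/1.11 = 93.3862. B = V − Δ·S = -84.0831.
Verification: the root portfolio costs Δ(0,0)·S0 + B(0,0) = 93.3862, matching V0.

(0,0): Delta=0.9055 Bond=-84.0831
(1,0): Delta=0.5297 Bond=-43.2462
(1,1): Delta=1.0000 Bond=-117.7928
V0=93.3862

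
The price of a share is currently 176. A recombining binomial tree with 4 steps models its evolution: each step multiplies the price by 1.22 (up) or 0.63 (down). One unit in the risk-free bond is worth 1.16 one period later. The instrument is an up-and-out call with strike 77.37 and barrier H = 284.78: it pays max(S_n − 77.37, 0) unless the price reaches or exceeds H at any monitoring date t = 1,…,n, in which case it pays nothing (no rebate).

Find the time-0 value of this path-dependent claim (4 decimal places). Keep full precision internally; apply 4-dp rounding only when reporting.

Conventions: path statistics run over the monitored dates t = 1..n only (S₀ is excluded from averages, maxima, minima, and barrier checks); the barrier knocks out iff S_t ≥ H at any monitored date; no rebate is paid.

price = 15.8776

Risk-neutral up-probability p* = (R−d)/(u−d) = (1.16−0.63)/(1.22−0.63) = 0.8983; the claim prices as the p*-weighted sum of path payoffs discounted by R^4.
Enumerate all 2^4 = 16 price paths (U = up ×1.22, D = down ×0.63); each path with k up-moves has probability p*^k·(1−p*)^(4−k).
DDDD: M=110.8800, payoff=0.0000, prob=0.000107
UDDD: M=214.7200, payoff=0.0000, prob=0.000945
DUDD: M=135.2736, payoff=0.0000, prob=0.000945
UUDD: M=261.9584, payoff=26.6013, prob=0.008345
DDUD: M=110.8800, payoff=0.0000, prob=0.000945
UDUD: M=214.7200, payoff=26.6013, prob=0.008345
DUUD: M=165.0338, payoff=26.6013, prob=0.008345
UUUD: M=319.5892, payoff=0.0000, prob=0.073718
DDDU: M=110.8800, payoff=0.0000, prob=0.000945
UDDU: M=214.7200, payoff=26.6013, prob=0.008345
DUDU: M=135.2736, payoff=26.6013, prob=0.008345
UUDU: M=261.9584, payoff=123.9712, prob=0.073718
DDUU: M=110.8800, payoff=26.6013, prob=0.008345
UDUU: M=214.7200, payoff=123.9712, prob=0.073718
DUUU: M=201.3412, payoff=123.9712, prob=0.073718
UUUU: M=389.8989, payoff=0.0000, prob=0.651172
Price = Σ prob·payoff / R^4 = 28.748548 / 1.810639 = 15.8776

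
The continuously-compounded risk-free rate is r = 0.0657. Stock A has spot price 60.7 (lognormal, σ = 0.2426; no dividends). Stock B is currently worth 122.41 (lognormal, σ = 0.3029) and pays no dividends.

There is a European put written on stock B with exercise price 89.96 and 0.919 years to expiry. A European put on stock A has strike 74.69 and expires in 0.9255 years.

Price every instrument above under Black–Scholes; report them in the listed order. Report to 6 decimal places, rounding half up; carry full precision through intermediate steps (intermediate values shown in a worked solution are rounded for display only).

price(stock B put K=89.96) = 1.427855
price(stock A put K=74.69) = 12.030326

[stock B put K=89.96]
σ√T = 0.3029·√0.919 = 0.290374
d₁ = (ln(S/K) + (r+σ²/2)T) / (σ√T) = (ln(122.41/89.96) + (0.0657+0.3029²/2)·0.919) / 0.290374 = (0.308011 + 0.102537) / 0.290374 = 1.413860
d₂ = d₁ − σ√T = 1.413860 − 0.290374 = 1.123487
e^{−rT} = 0.941408
N(−d₁) = 0.078701,  N(−d₂) = 0.130615
price = K·e^{−rT}·N(−d₂) − S·N(−d₁) = 11.061699 − 9.633845 = 1.427855
[stock A put K=74.69]
σ√T = 0.2426·√0.9255 = 0.233388
d₁ = (ln(S/K) + (r+σ²/2)T) / (σ√T) = (ln(60.7/74.69) + (0.0657+0.2426²/2)·0.9255) / 0.233388 = (-0.207403 + 0.088040) / 0.233388 = -0.511432
d₂ = d₁ − σ√T = -0.511432 − 0.233388 = -0.744820
e^{−rT} = 0.941006
N(−d₁) = 0.695476,  N(−d₂) = 0.771810
price = K·e^{−rT}·N(−d₂) − S·N(−d₁) = 54.245692 − 42.215366 = 12.030326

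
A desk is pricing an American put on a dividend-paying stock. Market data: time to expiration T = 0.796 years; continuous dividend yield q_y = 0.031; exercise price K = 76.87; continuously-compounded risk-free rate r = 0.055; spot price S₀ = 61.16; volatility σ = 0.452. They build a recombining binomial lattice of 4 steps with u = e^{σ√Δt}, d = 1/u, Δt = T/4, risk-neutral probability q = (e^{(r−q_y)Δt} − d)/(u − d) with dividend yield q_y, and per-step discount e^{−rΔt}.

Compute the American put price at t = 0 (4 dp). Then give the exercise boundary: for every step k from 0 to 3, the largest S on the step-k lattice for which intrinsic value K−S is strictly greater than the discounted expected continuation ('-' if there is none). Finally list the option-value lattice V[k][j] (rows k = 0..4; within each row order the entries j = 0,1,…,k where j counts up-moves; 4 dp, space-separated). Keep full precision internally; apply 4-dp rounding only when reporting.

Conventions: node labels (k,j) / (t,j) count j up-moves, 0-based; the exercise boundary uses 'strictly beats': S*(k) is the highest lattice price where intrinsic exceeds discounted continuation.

Δt=0.19900, u=1.22340, d=0.81739, q=0.46155, disc=e^(-rΔt)=0.98911
k=4 terminal: V=max(K-S,0) → 49.5681 36.0070 15.7100 0.0000 0.0000
k=3: j=0 S=33.4011 intr=43.4689 cont=42.8375 V=43.4689[EX]; j=1 S=49.9918 intr=26.8782 cont=26.3489 V=26.8782[EX]; j=2 S=74.8232 intr=2.0468 cont=8.3669 V=8.3669[hold]; j=3 S=111.9886 intr=0.0000 cont=0.0000 V=0.0000[hold]  S*(3)=49.9918
k=2: j=0 S=40.8630 intr=36.0070 cont=35.4216 V=36.0070[EX]; j=1 S=61.1600 intr=15.7100 cont=18.1347 V=18.1347[hold]; j=2 S=91.5388 intr=0.0000 cont=4.4561 V=4.4561[hold]  S*(2)=40.8630
k=1: j=0 S=49.9918 intr=26.8782 cont=27.4558 V=27.4558[hold]; j=1 S=74.8232 intr=2.0468 cont=11.6926 V=11.6926[hold]  S*(1)=-
k=0: j=0 S=61.1600 intr=15.7100 cont=19.9606 V=19.9606[hold]  S*(0)=-

price = 19.9606
boundary = - - 40.8630 49.9918
tree:
19.9606
27.4558 11.6926
36.0070 18.1347 4.4561
43.4689 26.8782 8.3669 0.0000
49.5681 36.0070 15.7100 0.0000 0.0000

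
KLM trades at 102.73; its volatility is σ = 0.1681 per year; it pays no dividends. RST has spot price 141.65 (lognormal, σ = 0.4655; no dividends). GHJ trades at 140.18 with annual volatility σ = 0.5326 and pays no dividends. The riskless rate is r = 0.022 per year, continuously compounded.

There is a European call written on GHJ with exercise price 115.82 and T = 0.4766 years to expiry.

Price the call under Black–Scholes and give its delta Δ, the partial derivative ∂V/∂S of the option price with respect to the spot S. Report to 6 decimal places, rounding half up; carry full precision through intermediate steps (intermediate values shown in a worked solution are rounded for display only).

σ√T = 0.5326·√0.4766 = 0.367687
d₁ = (ln(S/K) + (r+σ²/2)T) / (σ√T) = (ln(140.18/115.82) + (0.022+0.5326²/2)·0.4766) / 0.367687 = (0.190890 + 0.078082) / 0.367687 = 0.731525
d₂ = d₁ − σ√T = 0.731525 − 0.367687 = 0.363838
e^{−rT} = 0.989570
N(d₁) = 0.767771,  N(d₂) = 0.642010
Call price V = S·N(d₁) − K·e^{−rT}·N(d₂) = 107.626091 − 73.582068 = 34.044022
Δ = N(d₁) = 0.767771

price = 34.044022
Δ = 0.767771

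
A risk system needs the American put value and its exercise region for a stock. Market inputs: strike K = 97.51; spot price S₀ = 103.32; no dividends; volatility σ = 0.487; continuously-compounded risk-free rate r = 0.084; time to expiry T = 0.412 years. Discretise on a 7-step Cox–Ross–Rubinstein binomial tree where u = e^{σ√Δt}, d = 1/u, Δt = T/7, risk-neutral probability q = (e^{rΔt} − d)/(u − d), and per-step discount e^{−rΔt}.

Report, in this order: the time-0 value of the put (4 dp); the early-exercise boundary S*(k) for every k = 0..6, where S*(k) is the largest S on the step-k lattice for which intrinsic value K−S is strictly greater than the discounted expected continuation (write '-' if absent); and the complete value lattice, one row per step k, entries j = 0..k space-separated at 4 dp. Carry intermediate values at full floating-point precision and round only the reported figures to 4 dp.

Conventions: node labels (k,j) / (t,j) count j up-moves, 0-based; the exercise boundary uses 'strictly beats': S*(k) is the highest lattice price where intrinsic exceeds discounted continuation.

params: Δt=0.05886 u=1.12541 d=0.88856 q=0.49142 e^(-rΔt)=0.99507
t_7 payoffs: 52.3238 40.2794 25.0246 5.7036 0.0000 0.0000 0.0000 0.0000
t_6: node(6,0) S=50.8530 payoff=46.6570 vs cont=46.1761 → 46.6570 [stop]  node(6,1) S=64.4079 payoff=33.1021 vs cont=32.6212 → 33.1021 [stop]  node(6,2) S=81.5759 payoff=15.9341 vs cont=15.4532 → 15.9341 [stop]  node(6,3) S=103.3200 payoff=0.0000 vs cont=2.8864 → 2.8864 [wait]  node(6,4) S=130.8600 payoff=0.0000 vs cont=0.0000 → 0.0000 [wait]  node(6,5) S=165.7408 payoff=0.0000 vs cont=0.0000 → 0.0000 [wait]  node(6,6) S=209.9192 payoff=0.0000 vs cont=0.0000 → 0.0000 [wait]  ⇒ S*(6)=81.5759
t_5: node(5,0) S=57.2306 payoff=40.2794 vs cont=39.7985 → 40.2794 [stop]  node(5,1) S=72.4854 payoff=25.0246 vs cont=24.5437 → 25.0246 [stop]  node(5,2) S=91.8064 payoff=5.7036 vs cont=9.4752 → 9.4752 [wait]  node(5,3) S=116.2775 payoff=0.0000 vs cont=1.4607 → 1.4607 [wait]  node(5,4) S=147.2713 payoff=0.0000 vs cont=0.0000 → 0.0000 [wait]  node(5,5) S=186.5266 payoff=0.0000 vs cont=0.0000 → 0.0000 [wait]  ⇒ S*(5)=72.4854
t_4: node(4,0) S=64.4079 payoff=33.1021 vs cont=32.6212 → 33.1021 [stop]  node(4,1) S=81.5759 payoff=15.9341 vs cont=17.2975 → 17.2975 [wait]  node(4,2) S=103.3200 payoff=0.0000 vs cont=5.5094 → 5.5094 [wait]  node(4,3) S=130.8600 payoff=0.0000 vs cont=0.7392 → 0.7392 [wait]  node(4,4) S=165.7408 payoff=0.0000 vs cont=0.0000 → 0.0000 [wait]  ⇒ S*(4)=64.4079
t_3: node(3,0) S=72.4854 payoff=25.0246 vs cont=25.2104 → 25.2104 [wait]  node(3,1) S=91.8064 payoff=5.7036 vs cont=11.4478 → 11.4478 [wait]  node(3,2) S=116.2775 payoff=0.0000 vs cont=3.1496 → 3.1496 [wait]  node(3,3) S=147.2713 payoff=0.0000 vs cont=0.3741 → 0.3741 [wait]  ⇒ S*(3)=-
t_2: node(2,0) S=81.5759 payoff=15.9341 vs cont=18.3562 → 18.3562 [wait]  node(2,1) S=103.3200 payoff=0.0000 vs cont=7.3335 → 7.3335 [wait]  node(2,2) S=130.8600 payoff=0.0000 vs cont=1.7769 → 1.7769 [wait]  ⇒ S*(2)=-
t_1: node(1,0) S=91.8064 payoff=5.7036 vs cont=12.8756 → 12.8756 [wait]  node(1,1) S=116.2775 payoff=0.0000 vs cont=4.5802 → 4.5802 [wait]  ⇒ S*(1)=-
t_0: node(0,0) S=103.3200 payoff=0.0000 vs cont=8.7556 → 8.7556 [wait]  ⇒ S*(0)=-

price = 8.7556
boundary = - - - - 64.4079 72.4854 81.5759
tree:
8.7556
12.8756 4.5802
18.3562 7.3335 1.7769
25.2104 11.4478 3.1496 0.3741
33.1021 17.2975 5.5094 0.7392 0.0000
40.2794 25.0246 9.4752 1.4607 0.0000 0.0000
46.6570 33.1021 15.9341 2.8864 0.0000 0.0000 0.0000
52.3238 40.2794 25.0246 5.7036 0.0000 0.0000 0.0000 0.0000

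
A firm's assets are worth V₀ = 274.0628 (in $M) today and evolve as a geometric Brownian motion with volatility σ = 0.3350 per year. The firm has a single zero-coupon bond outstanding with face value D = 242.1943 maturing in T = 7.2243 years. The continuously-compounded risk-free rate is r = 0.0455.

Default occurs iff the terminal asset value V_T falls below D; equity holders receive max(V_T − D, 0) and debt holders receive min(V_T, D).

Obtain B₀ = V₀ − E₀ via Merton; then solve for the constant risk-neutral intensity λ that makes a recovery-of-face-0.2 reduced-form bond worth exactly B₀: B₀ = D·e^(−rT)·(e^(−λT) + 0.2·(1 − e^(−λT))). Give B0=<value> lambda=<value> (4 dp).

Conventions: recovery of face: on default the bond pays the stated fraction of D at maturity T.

B0=137.4997 lambda=0.0425

Apply the equity-as-call identities (strike 242.1943, horizon 7.2243 years):
d₁ = [ln(V₀/D) + (r + σ²/2)T] / (σ√T)
   = [ln(274.0628/242.1943) + (0.0455 + 0.5·0.3350²)·7.2243] / (0.3350·√7.2243)
   = [0.123617 + 0.734079] / 0.900415 = 0.952557
d₂ = d₁ − σ√T = 0.952557 − 0.900415 = 0.052142
N(d₁) = 0.829593,  N(d₂) = 0.520792,  e^(−rT) = 0.719855
E₀ = V₀·N(d₁) − D·e^(−rT)·N(d₂)
   = 274.0628·0.829593 − 242.1943·0.719855·0.520792 = 136.563109
B₀ = V₀ − E₀ = 274.0628 − 136.563109 = 137.499691
e^(−λT) = (B₀·e^(rT)/D − 0.2)/(1 − 0.2) = (137.4997·1.389169/242.1943 − 0.2)/0.8 = 0.73583196
λ = −ln(0.73583196)/7.2243 = 0.042461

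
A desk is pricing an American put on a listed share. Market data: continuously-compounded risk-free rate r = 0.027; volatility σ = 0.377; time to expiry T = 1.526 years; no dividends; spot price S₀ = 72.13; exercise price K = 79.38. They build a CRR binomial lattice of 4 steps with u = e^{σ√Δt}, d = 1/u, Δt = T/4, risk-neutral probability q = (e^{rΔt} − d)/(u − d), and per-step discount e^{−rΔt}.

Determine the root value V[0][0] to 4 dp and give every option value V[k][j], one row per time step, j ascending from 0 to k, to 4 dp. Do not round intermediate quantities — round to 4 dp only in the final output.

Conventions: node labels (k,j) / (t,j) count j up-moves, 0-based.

Δt=0.38150, u=1.26220, d=0.79227, q=0.46408, disc=e^(-rΔt)=0.98975
k=4 terminal: V=max(K-S,0) → 50.9614 34.1049 7.2500 0.0000 0.0000
k=3: j=0 S=35.8700 intr=43.5100 cont=42.6966 V=43.5100[EX]; j=1 S=57.1462 intr=22.2338 cont=21.4203 V=22.2338[EX]; j=2 S=91.0425 intr=0.0000 cont=3.8456 V=3.8456[hold]; j=3 S=145.0444 intr=0.0000 cont=0.0000 V=0.0000[hold]
k=2: j=0 S=45.2751 intr=34.1049 cont=33.2915 V=34.1049[EX]; j=1 S=72.1300 intr=7.2500 cont=13.5598 V=13.5598[hold]; j=2 S=114.9139 intr=0.0000 cont=2.0398 V=2.0398[hold]
k=1: j=0 S=57.1462 intr=22.2338 cont=24.3186 V=24.3186[hold]; j=1 S=91.0425 intr=0.0000 cont=8.1294 V=8.1294[hold]
k=0: j=0 S=72.1300 intr=7.2500 cont=16.6333 V=16.6333[hold]

price = 16.6333
tree:
16.6333
24.3186 8.1294
34.1049 13.5598 2.0398
43.5100 22.2338 3.8456 0.0000
50.9614 34.1049 7.2500 0.0000 0.0000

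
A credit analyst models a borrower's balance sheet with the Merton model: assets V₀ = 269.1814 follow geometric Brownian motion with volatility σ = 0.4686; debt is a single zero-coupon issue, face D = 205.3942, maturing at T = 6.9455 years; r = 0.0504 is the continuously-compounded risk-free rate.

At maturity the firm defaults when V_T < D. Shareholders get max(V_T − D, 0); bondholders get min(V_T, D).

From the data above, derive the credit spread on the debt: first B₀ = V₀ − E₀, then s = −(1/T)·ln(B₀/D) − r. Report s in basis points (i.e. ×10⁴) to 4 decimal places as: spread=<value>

Equity is a call on the firm's assets struck at D = 205.3942:
d₁ = [ln(V₀/D) + (r + σ²/2)T] / (σ√T)
   = [ln(269.1814/205.3942) + (0.0504 + 0.5·0.4686²)·6.9455] / (0.4686·√6.9455)
   = [0.270454 + 1.112620] / 1.234963 = 1.119932
d₂ = d₁ − σ√T = 1.119932 − 1.234963 = -0.115031
N(d₁) = 0.868629,  N(d₂) = 0.454210,  e^(−rT) = 0.704651
E₀ = V₀·N(d₁) − D·e^(−rT)·N(d₂)
   = 269.1814·0.868629 − 205.3942·0.704651·0.454210 = 168.080312
B₀ = V₀ − E₀ = 269.1814 − 168.080312 = 101.101088
spread = −(1/T)·ln(B₀/D) − r = −(1/6.9455)·ln(101.101088/205.3942) − 0.0504 = 0.05165315
in basis points: 0.05165315 × 10⁴ = 516.5315 bp

spread=516.5315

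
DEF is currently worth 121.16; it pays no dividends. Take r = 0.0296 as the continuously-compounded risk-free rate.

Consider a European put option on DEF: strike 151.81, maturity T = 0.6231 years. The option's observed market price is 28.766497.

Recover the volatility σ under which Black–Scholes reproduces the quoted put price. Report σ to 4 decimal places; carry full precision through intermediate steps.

sigma = 0.1972

At σ = 0.1972 the Black–Scholes value reproduces the quote:
σ√T = 0.1972·√0.6231 = 0.155663
d₁ = (ln(S/K) + (r+σ²/2)T) / (σ√T) = (ln(121.16/151.81) + (0.0296+0.1972²/2)·0.6231) / 0.155663 = (-0.225518 + 0.030559) / 0.155663 = -1.252438
d₂ = d₁ − σ√T = -1.252438 − 0.155663 = -1.408101
e^{−rT} = 0.981725
N(−d₁) = 0.894795,  N(−d₂) = 0.920449
V = K·e^{−rT}·N(−d₂) − S·N(−d₁) = 137.179848 − 108.413351 = 28.766497 (equal to the quote); since ∂V/∂σ > 0 for all σ, the implied volatility is unique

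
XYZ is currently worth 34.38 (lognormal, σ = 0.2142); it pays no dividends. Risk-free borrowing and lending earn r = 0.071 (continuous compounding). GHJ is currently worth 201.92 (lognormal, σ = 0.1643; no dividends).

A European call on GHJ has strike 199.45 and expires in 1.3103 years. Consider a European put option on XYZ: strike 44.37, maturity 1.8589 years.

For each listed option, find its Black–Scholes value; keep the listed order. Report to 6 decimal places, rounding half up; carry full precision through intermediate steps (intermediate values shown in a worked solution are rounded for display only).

[GHJ call K=199.45]
σ√T = 0.1643·√1.3103 = 0.188071
d₁ = (ln(S/K) + (r+σ²/2)T) / (σ√T) = (ln(201.92/199.45) + (0.071+0.1643²/2)·1.3103) / 0.188071 = (0.012308 + 0.110717) / 0.188071 = 0.654138
d₂ = d₁ − σ√T = 0.654138 − 0.188071 = 0.466067
e^{−rT} = 0.911165
N(d₁) = 0.743489,  N(d₂) = 0.679416
price = S·N(d₁) − K·e^{−rT}·N(d₂) = 150.125222 − 123.471555 = 26.653667
[XYZ put K=44.37]
σ√T = 0.2142·√1.8589 = 0.292043
d₁ = (ln(S/K) + (r+σ²/2)T) / (σ√T) = (ln(34.38/44.37) + (0.071+0.2142²/2)·1.8589) / 0.292043 = (-0.255089 + 0.174627) / 0.292043 = -0.275514
d₂ = d₁ − σ√T = -0.275514 − 0.292043 = -0.567557
e^{−rT} = 0.876357
N(−d₁) = 0.608539,  N(−d₂) = 0.714832
price = K·e^{−rT}·N(−d₂) − S·N(−d₁) = 27.795500 − 20.921578 = 6.873922

price(GHJ call K=199.45) = 26.653667
price(XYZ put K=44.37) = 6.873922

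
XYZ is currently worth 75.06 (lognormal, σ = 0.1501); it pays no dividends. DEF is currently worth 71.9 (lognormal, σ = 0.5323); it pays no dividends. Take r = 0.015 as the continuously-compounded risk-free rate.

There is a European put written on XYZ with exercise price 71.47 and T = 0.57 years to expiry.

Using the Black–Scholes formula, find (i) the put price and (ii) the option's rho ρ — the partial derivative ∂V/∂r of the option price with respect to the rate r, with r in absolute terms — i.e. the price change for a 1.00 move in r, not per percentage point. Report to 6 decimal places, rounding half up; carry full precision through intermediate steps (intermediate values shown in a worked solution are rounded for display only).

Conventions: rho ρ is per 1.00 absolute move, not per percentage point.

σ√T = 0.1501·√0.57 = 0.113323
d₁ = (ln(S/K) + (r+σ²/2)T) / (σ√T) = (ln(75.06/71.47) + (0.015+0.1501²/2)·0.57) / 0.113323 = (0.049010 + 0.014971) / 0.113323 = 0.564590
d₂ = d₁ − σ√T = 0.564590 − 0.113323 = 0.451267
e^{−rT} = 0.991486
N(−d₁) = 0.286176,  N(−d₂) = 0.325898
Put price V = K·e^{−rT}·N(−d₂) − S·N(−d₁) = 23.093668 − 21.480390 = 1.613278
ρ = −K·T·e^{−rT}·N(−d₂) = -13.163391

price = 1.613278
ρ = -13.163391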